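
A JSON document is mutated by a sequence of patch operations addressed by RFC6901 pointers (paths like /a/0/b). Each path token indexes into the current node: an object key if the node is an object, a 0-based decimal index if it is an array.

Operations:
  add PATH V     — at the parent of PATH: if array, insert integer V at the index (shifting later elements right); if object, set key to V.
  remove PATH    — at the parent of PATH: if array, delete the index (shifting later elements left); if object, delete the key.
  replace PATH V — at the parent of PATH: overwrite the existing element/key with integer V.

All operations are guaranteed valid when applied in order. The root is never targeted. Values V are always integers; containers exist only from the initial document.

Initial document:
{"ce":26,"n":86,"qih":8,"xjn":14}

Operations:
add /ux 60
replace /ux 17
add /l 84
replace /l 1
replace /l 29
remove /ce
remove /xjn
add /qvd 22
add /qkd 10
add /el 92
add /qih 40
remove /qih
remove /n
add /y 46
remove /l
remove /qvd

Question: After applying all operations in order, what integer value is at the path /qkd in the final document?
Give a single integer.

After op 1 (add /ux 60): {"ce":26,"n":86,"qih":8,"ux":60,"xjn":14}
After op 2 (replace /ux 17): {"ce":26,"n":86,"qih":8,"ux":17,"xjn":14}
After op 3 (add /l 84): {"ce":26,"l":84,"n":86,"qih":8,"ux":17,"xjn":14}
After op 4 (replace /l 1): {"ce":26,"l":1,"n":86,"qih":8,"ux":17,"xjn":14}
After op 5 (replace /l 29): {"ce":26,"l":29,"n":86,"qih":8,"ux":17,"xjn":14}
After op 6 (remove /ce): {"l":29,"n":86,"qih":8,"ux":17,"xjn":14}
After op 7 (remove /xjn): {"l":29,"n":86,"qih":8,"ux":17}
After op 8 (add /qvd 22): {"l":29,"n":86,"qih":8,"qvd":22,"ux":17}
After op 9 (add /qkd 10): {"l":29,"n":86,"qih":8,"qkd":10,"qvd":22,"ux":17}
After op 10 (add /el 92): {"el":92,"l":29,"n":86,"qih":8,"qkd":10,"qvd":22,"ux":17}
After op 11 (add /qih 40): {"el":92,"l":29,"n":86,"qih":40,"qkd":10,"qvd":22,"ux":17}
After op 12 (remove /qih): {"el":92,"l":29,"n":86,"qkd":10,"qvd":22,"ux":17}
After op 13 (remove /n): {"el":92,"l":29,"qkd":10,"qvd":22,"ux":17}
After op 14 (add /y 46): {"el":92,"l":29,"qkd":10,"qvd":22,"ux":17,"y":46}
After op 15 (remove /l): {"el":92,"qkd":10,"qvd":22,"ux":17,"y":46}
After op 16 (remove /qvd): {"el":92,"qkd":10,"ux":17,"y":46}
Value at /qkd: 10

Answer: 10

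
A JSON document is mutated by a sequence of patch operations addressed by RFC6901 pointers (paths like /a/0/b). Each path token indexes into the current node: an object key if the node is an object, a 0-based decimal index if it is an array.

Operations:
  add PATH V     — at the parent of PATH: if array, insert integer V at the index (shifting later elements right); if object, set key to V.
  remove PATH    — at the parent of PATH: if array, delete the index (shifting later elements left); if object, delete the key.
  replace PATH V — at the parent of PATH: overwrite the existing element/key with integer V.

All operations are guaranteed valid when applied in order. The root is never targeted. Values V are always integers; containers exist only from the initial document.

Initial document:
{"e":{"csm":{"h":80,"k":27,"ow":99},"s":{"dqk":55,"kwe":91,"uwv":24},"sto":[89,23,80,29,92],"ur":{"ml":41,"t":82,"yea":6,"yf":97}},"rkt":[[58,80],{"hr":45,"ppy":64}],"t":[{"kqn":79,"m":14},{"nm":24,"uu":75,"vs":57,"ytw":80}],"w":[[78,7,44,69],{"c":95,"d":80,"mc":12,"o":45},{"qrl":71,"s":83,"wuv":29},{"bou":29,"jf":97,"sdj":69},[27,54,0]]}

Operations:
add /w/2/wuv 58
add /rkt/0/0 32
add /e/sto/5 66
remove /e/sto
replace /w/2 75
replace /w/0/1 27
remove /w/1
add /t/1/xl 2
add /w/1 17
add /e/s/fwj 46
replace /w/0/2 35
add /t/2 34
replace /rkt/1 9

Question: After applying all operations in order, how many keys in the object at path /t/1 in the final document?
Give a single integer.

Answer: 5

Derivation:
After op 1 (add /w/2/wuv 58): {"e":{"csm":{"h":80,"k":27,"ow":99},"s":{"dqk":55,"kwe":91,"uwv":24},"sto":[89,23,80,29,92],"ur":{"ml":41,"t":82,"yea":6,"yf":97}},"rkt":[[58,80],{"hr":45,"ppy":64}],"t":[{"kqn":79,"m":14},{"nm":24,"uu":75,"vs":57,"ytw":80}],"w":[[78,7,44,69],{"c":95,"d":80,"mc":12,"o":45},{"qrl":71,"s":83,"wuv":58},{"bou":29,"jf":97,"sdj":69},[27,54,0]]}
After op 2 (add /rkt/0/0 32): {"e":{"csm":{"h":80,"k":27,"ow":99},"s":{"dqk":55,"kwe":91,"uwv":24},"sto":[89,23,80,29,92],"ur":{"ml":41,"t":82,"yea":6,"yf":97}},"rkt":[[32,58,80],{"hr":45,"ppy":64}],"t":[{"kqn":79,"m":14},{"nm":24,"uu":75,"vs":57,"ytw":80}],"w":[[78,7,44,69],{"c":95,"d":80,"mc":12,"o":45},{"qrl":71,"s":83,"wuv":58},{"bou":29,"jf":97,"sdj":69},[27,54,0]]}
After op 3 (add /e/sto/5 66): {"e":{"csm":{"h":80,"k":27,"ow":99},"s":{"dqk":55,"kwe":91,"uwv":24},"sto":[89,23,80,29,92,66],"ur":{"ml":41,"t":82,"yea":6,"yf":97}},"rkt":[[32,58,80],{"hr":45,"ppy":64}],"t":[{"kqn":79,"m":14},{"nm":24,"uu":75,"vs":57,"ytw":80}],"w":[[78,7,44,69],{"c":95,"d":80,"mc":12,"o":45},{"qrl":71,"s":83,"wuv":58},{"bou":29,"jf":97,"sdj":69},[27,54,0]]}
After op 4 (remove /e/sto): {"e":{"csm":{"h":80,"k":27,"ow":99},"s":{"dqk":55,"kwe":91,"uwv":24},"ur":{"ml":41,"t":82,"yea":6,"yf":97}},"rkt":[[32,58,80],{"hr":45,"ppy":64}],"t":[{"kqn":79,"m":14},{"nm":24,"uu":75,"vs":57,"ytw":80}],"w":[[78,7,44,69],{"c":95,"d":80,"mc":12,"o":45},{"qrl":71,"s":83,"wuv":58},{"bou":29,"jf":97,"sdj":69},[27,54,0]]}
After op 5 (replace /w/2 75): {"e":{"csm":{"h":80,"k":27,"ow":99},"s":{"dqk":55,"kwe":91,"uwv":24},"ur":{"ml":41,"t":82,"yea":6,"yf":97}},"rkt":[[32,58,80],{"hr":45,"ppy":64}],"t":[{"kqn":79,"m":14},{"nm":24,"uu":75,"vs":57,"ytw":80}],"w":[[78,7,44,69],{"c":95,"d":80,"mc":12,"o":45},75,{"bou":29,"jf":97,"sdj":69},[27,54,0]]}
After op 6 (replace /w/0/1 27): {"e":{"csm":{"h":80,"k":27,"ow":99},"s":{"dqk":55,"kwe":91,"uwv":24},"ur":{"ml":41,"t":82,"yea":6,"yf":97}},"rkt":[[32,58,80],{"hr":45,"ppy":64}],"t":[{"kqn":79,"m":14},{"nm":24,"uu":75,"vs":57,"ytw":80}],"w":[[78,27,44,69],{"c":95,"d":80,"mc":12,"o":45},75,{"bou":29,"jf":97,"sdj":69},[27,54,0]]}
After op 7 (remove /w/1): {"e":{"csm":{"h":80,"k":27,"ow":99},"s":{"dqk":55,"kwe":91,"uwv":24},"ur":{"ml":41,"t":82,"yea":6,"yf":97}},"rkt":[[32,58,80],{"hr":45,"ppy":64}],"t":[{"kqn":79,"m":14},{"nm":24,"uu":75,"vs":57,"ytw":80}],"w":[[78,27,44,69],75,{"bou":29,"jf":97,"sdj":69},[27,54,0]]}
After op 8 (add /t/1/xl 2): {"e":{"csm":{"h":80,"k":27,"ow":99},"s":{"dqk":55,"kwe":91,"uwv":24},"ur":{"ml":41,"t":82,"yea":6,"yf":97}},"rkt":[[32,58,80],{"hr":45,"ppy":64}],"t":[{"kqn":79,"m":14},{"nm":24,"uu":75,"vs":57,"xl":2,"ytw":80}],"w":[[78,27,44,69],75,{"bou":29,"jf":97,"sdj":69},[27,54,0]]}
After op 9 (add /w/1 17): {"e":{"csm":{"h":80,"k":27,"ow":99},"s":{"dqk":55,"kwe":91,"uwv":24},"ur":{"ml":41,"t":82,"yea":6,"yf":97}},"rkt":[[32,58,80],{"hr":45,"ppy":64}],"t":[{"kqn":79,"m":14},{"nm":24,"uu":75,"vs":57,"xl":2,"ytw":80}],"w":[[78,27,44,69],17,75,{"bou":29,"jf":97,"sdj":69},[27,54,0]]}
After op 10 (add /e/s/fwj 46): {"e":{"csm":{"h":80,"k":27,"ow":99},"s":{"dqk":55,"fwj":46,"kwe":91,"uwv":24},"ur":{"ml":41,"t":82,"yea":6,"yf":97}},"rkt":[[32,58,80],{"hr":45,"ppy":64}],"t":[{"kqn":79,"m":14},{"nm":24,"uu":75,"vs":57,"xl":2,"ytw":80}],"w":[[78,27,44,69],17,75,{"bou":29,"jf":97,"sdj":69},[27,54,0]]}
After op 11 (replace /w/0/2 35): {"e":{"csm":{"h":80,"k":27,"ow":99},"s":{"dqk":55,"fwj":46,"kwe":91,"uwv":24},"ur":{"ml":41,"t":82,"yea":6,"yf":97}},"rkt":[[32,58,80],{"hr":45,"ppy":64}],"t":[{"kqn":79,"m":14},{"nm":24,"uu":75,"vs":57,"xl":2,"ytw":80}],"w":[[78,27,35,69],17,75,{"bou":29,"jf":97,"sdj":69},[27,54,0]]}
After op 12 (add /t/2 34): {"e":{"csm":{"h":80,"k":27,"ow":99},"s":{"dqk":55,"fwj":46,"kwe":91,"uwv":24},"ur":{"ml":41,"t":82,"yea":6,"yf":97}},"rkt":[[32,58,80],{"hr":45,"ppy":64}],"t":[{"kqn":79,"m":14},{"nm":24,"uu":75,"vs":57,"xl":2,"ytw":80},34],"w":[[78,27,35,69],17,75,{"bou":29,"jf":97,"sdj":69},[27,54,0]]}
After op 13 (replace /rkt/1 9): {"e":{"csm":{"h":80,"k":27,"ow":99},"s":{"dqk":55,"fwj":46,"kwe":91,"uwv":24},"ur":{"ml":41,"t":82,"yea":6,"yf":97}},"rkt":[[32,58,80],9],"t":[{"kqn":79,"m":14},{"nm":24,"uu":75,"vs":57,"xl":2,"ytw":80},34],"w":[[78,27,35,69],17,75,{"bou":29,"jf":97,"sdj":69},[27,54,0]]}
Size at path /t/1: 5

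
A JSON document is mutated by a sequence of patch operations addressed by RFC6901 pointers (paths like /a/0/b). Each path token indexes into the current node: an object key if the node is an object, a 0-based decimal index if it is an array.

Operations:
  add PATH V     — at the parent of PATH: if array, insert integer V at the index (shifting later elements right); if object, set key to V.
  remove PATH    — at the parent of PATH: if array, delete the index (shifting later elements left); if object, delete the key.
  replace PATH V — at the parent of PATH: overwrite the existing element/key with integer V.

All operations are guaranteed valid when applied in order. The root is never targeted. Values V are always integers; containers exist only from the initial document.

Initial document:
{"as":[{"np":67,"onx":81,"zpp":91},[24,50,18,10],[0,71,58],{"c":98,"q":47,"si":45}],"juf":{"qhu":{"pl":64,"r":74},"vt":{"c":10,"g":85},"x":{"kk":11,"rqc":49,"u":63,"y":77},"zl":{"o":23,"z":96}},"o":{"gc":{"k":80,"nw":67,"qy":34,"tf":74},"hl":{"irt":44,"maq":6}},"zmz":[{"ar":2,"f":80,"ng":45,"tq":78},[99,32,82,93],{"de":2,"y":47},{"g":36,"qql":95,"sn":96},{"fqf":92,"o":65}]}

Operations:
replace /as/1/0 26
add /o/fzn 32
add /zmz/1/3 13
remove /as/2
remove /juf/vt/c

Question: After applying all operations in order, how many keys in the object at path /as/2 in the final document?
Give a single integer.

Answer: 3

Derivation:
After op 1 (replace /as/1/0 26): {"as":[{"np":67,"onx":81,"zpp":91},[26,50,18,10],[0,71,58],{"c":98,"q":47,"si":45}],"juf":{"qhu":{"pl":64,"r":74},"vt":{"c":10,"g":85},"x":{"kk":11,"rqc":49,"u":63,"y":77},"zl":{"o":23,"z":96}},"o":{"gc":{"k":80,"nw":67,"qy":34,"tf":74},"hl":{"irt":44,"maq":6}},"zmz":[{"ar":2,"f":80,"ng":45,"tq":78},[99,32,82,93],{"de":2,"y":47},{"g":36,"qql":95,"sn":96},{"fqf":92,"o":65}]}
After op 2 (add /o/fzn 32): {"as":[{"np":67,"onx":81,"zpp":91},[26,50,18,10],[0,71,58],{"c":98,"q":47,"si":45}],"juf":{"qhu":{"pl":64,"r":74},"vt":{"c":10,"g":85},"x":{"kk":11,"rqc":49,"u":63,"y":77},"zl":{"o":23,"z":96}},"o":{"fzn":32,"gc":{"k":80,"nw":67,"qy":34,"tf":74},"hl":{"irt":44,"maq":6}},"zmz":[{"ar":2,"f":80,"ng":45,"tq":78},[99,32,82,93],{"de":2,"y":47},{"g":36,"qql":95,"sn":96},{"fqf":92,"o":65}]}
After op 3 (add /zmz/1/3 13): {"as":[{"np":67,"onx":81,"zpp":91},[26,50,18,10],[0,71,58],{"c":98,"q":47,"si":45}],"juf":{"qhu":{"pl":64,"r":74},"vt":{"c":10,"g":85},"x":{"kk":11,"rqc":49,"u":63,"y":77},"zl":{"o":23,"z":96}},"o":{"fzn":32,"gc":{"k":80,"nw":67,"qy":34,"tf":74},"hl":{"irt":44,"maq":6}},"zmz":[{"ar":2,"f":80,"ng":45,"tq":78},[99,32,82,13,93],{"de":2,"y":47},{"g":36,"qql":95,"sn":96},{"fqf":92,"o":65}]}
After op 4 (remove /as/2): {"as":[{"np":67,"onx":81,"zpp":91},[26,50,18,10],{"c":98,"q":47,"si":45}],"juf":{"qhu":{"pl":64,"r":74},"vt":{"c":10,"g":85},"x":{"kk":11,"rqc":49,"u":63,"y":77},"zl":{"o":23,"z":96}},"o":{"fzn":32,"gc":{"k":80,"nw":67,"qy":34,"tf":74},"hl":{"irt":44,"maq":6}},"zmz":[{"ar":2,"f":80,"ng":45,"tq":78},[99,32,82,13,93],{"de":2,"y":47},{"g":36,"qql":95,"sn":96},{"fqf":92,"o":65}]}
After op 5 (remove /juf/vt/c): {"as":[{"np":67,"onx":81,"zpp":91},[26,50,18,10],{"c":98,"q":47,"si":45}],"juf":{"qhu":{"pl":64,"r":74},"vt":{"g":85},"x":{"kk":11,"rqc":49,"u":63,"y":77},"zl":{"o":23,"z":96}},"o":{"fzn":32,"gc":{"k":80,"nw":67,"qy":34,"tf":74},"hl":{"irt":44,"maq":6}},"zmz":[{"ar":2,"f":80,"ng":45,"tq":78},[99,32,82,13,93],{"de":2,"y":47},{"g":36,"qql":95,"sn":96},{"fqf":92,"o":65}]}
Size at path /as/2: 3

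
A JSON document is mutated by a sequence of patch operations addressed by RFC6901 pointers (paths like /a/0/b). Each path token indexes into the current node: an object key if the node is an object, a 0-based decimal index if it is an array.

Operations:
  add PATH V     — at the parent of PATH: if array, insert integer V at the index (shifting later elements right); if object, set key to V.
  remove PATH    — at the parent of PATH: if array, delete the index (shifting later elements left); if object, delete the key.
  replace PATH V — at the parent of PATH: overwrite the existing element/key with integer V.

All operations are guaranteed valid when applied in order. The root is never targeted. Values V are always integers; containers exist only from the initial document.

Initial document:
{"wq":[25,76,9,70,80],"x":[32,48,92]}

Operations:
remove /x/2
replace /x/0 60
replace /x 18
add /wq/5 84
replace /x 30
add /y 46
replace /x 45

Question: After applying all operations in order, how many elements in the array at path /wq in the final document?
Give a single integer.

After op 1 (remove /x/2): {"wq":[25,76,9,70,80],"x":[32,48]}
After op 2 (replace /x/0 60): {"wq":[25,76,9,70,80],"x":[60,48]}
After op 3 (replace /x 18): {"wq":[25,76,9,70,80],"x":18}
After op 4 (add /wq/5 84): {"wq":[25,76,9,70,80,84],"x":18}
After op 5 (replace /x 30): {"wq":[25,76,9,70,80,84],"x":30}
After op 6 (add /y 46): {"wq":[25,76,9,70,80,84],"x":30,"y":46}
After op 7 (replace /x 45): {"wq":[25,76,9,70,80,84],"x":45,"y":46}
Size at path /wq: 6

Answer: 6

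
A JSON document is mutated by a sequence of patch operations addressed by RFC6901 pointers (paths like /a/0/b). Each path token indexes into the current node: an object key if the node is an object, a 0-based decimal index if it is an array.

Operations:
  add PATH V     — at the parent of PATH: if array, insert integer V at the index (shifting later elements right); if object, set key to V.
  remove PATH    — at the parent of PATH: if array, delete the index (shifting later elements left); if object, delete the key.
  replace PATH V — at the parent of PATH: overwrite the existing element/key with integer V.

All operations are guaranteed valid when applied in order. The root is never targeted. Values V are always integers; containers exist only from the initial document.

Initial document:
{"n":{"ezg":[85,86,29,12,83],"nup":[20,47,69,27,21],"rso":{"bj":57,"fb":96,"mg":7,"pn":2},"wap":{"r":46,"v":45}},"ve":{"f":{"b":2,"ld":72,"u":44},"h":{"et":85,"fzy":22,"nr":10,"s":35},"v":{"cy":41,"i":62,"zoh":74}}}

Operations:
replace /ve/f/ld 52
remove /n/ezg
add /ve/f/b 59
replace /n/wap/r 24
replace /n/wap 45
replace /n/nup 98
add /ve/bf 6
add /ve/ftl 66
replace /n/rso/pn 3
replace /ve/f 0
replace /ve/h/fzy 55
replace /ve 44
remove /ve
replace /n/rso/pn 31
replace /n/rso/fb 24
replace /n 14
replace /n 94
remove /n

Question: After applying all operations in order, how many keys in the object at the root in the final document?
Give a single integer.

Answer: 0

Derivation:
After op 1 (replace /ve/f/ld 52): {"n":{"ezg":[85,86,29,12,83],"nup":[20,47,69,27,21],"rso":{"bj":57,"fb":96,"mg":7,"pn":2},"wap":{"r":46,"v":45}},"ve":{"f":{"b":2,"ld":52,"u":44},"h":{"et":85,"fzy":22,"nr":10,"s":35},"v":{"cy":41,"i":62,"zoh":74}}}
After op 2 (remove /n/ezg): {"n":{"nup":[20,47,69,27,21],"rso":{"bj":57,"fb":96,"mg":7,"pn":2},"wap":{"r":46,"v":45}},"ve":{"f":{"b":2,"ld":52,"u":44},"h":{"et":85,"fzy":22,"nr":10,"s":35},"v":{"cy":41,"i":62,"zoh":74}}}
After op 3 (add /ve/f/b 59): {"n":{"nup":[20,47,69,27,21],"rso":{"bj":57,"fb":96,"mg":7,"pn":2},"wap":{"r":46,"v":45}},"ve":{"f":{"b":59,"ld":52,"u":44},"h":{"et":85,"fzy":22,"nr":10,"s":35},"v":{"cy":41,"i":62,"zoh":74}}}
After op 4 (replace /n/wap/r 24): {"n":{"nup":[20,47,69,27,21],"rso":{"bj":57,"fb":96,"mg":7,"pn":2},"wap":{"r":24,"v":45}},"ve":{"f":{"b":59,"ld":52,"u":44},"h":{"et":85,"fzy":22,"nr":10,"s":35},"v":{"cy":41,"i":62,"zoh":74}}}
After op 5 (replace /n/wap 45): {"n":{"nup":[20,47,69,27,21],"rso":{"bj":57,"fb":96,"mg":7,"pn":2},"wap":45},"ve":{"f":{"b":59,"ld":52,"u":44},"h":{"et":85,"fzy":22,"nr":10,"s":35},"v":{"cy":41,"i":62,"zoh":74}}}
After op 6 (replace /n/nup 98): {"n":{"nup":98,"rso":{"bj":57,"fb":96,"mg":7,"pn":2},"wap":45},"ve":{"f":{"b":59,"ld":52,"u":44},"h":{"et":85,"fzy":22,"nr":10,"s":35},"v":{"cy":41,"i":62,"zoh":74}}}
After op 7 (add /ve/bf 6): {"n":{"nup":98,"rso":{"bj":57,"fb":96,"mg":7,"pn":2},"wap":45},"ve":{"bf":6,"f":{"b":59,"ld":52,"u":44},"h":{"et":85,"fzy":22,"nr":10,"s":35},"v":{"cy":41,"i":62,"zoh":74}}}
After op 8 (add /ve/ftl 66): {"n":{"nup":98,"rso":{"bj":57,"fb":96,"mg":7,"pn":2},"wap":45},"ve":{"bf":6,"f":{"b":59,"ld":52,"u":44},"ftl":66,"h":{"et":85,"fzy":22,"nr":10,"s":35},"v":{"cy":41,"i":62,"zoh":74}}}
After op 9 (replace /n/rso/pn 3): {"n":{"nup":98,"rso":{"bj":57,"fb":96,"mg":7,"pn":3},"wap":45},"ve":{"bf":6,"f":{"b":59,"ld":52,"u":44},"ftl":66,"h":{"et":85,"fzy":22,"nr":10,"s":35},"v":{"cy":41,"i":62,"zoh":74}}}
After op 10 (replace /ve/f 0): {"n":{"nup":98,"rso":{"bj":57,"fb":96,"mg":7,"pn":3},"wap":45},"ve":{"bf":6,"f":0,"ftl":66,"h":{"et":85,"fzy":22,"nr":10,"s":35},"v":{"cy":41,"i":62,"zoh":74}}}
After op 11 (replace /ve/h/fzy 55): {"n":{"nup":98,"rso":{"bj":57,"fb":96,"mg":7,"pn":3},"wap":45},"ve":{"bf":6,"f":0,"ftl":66,"h":{"et":85,"fzy":55,"nr":10,"s":35},"v":{"cy":41,"i":62,"zoh":74}}}
After op 12 (replace /ve 44): {"n":{"nup":98,"rso":{"bj":57,"fb":96,"mg":7,"pn":3},"wap":45},"ve":44}
After op 13 (remove /ve): {"n":{"nup":98,"rso":{"bj":57,"fb":96,"mg":7,"pn":3},"wap":45}}
After op 14 (replace /n/rso/pn 31): {"n":{"nup":98,"rso":{"bj":57,"fb":96,"mg":7,"pn":31},"wap":45}}
After op 15 (replace /n/rso/fb 24): {"n":{"nup":98,"rso":{"bj":57,"fb":24,"mg":7,"pn":31},"wap":45}}
After op 16 (replace /n 14): {"n":14}
After op 17 (replace /n 94): {"n":94}
After op 18 (remove /n): {}
Size at the root: 0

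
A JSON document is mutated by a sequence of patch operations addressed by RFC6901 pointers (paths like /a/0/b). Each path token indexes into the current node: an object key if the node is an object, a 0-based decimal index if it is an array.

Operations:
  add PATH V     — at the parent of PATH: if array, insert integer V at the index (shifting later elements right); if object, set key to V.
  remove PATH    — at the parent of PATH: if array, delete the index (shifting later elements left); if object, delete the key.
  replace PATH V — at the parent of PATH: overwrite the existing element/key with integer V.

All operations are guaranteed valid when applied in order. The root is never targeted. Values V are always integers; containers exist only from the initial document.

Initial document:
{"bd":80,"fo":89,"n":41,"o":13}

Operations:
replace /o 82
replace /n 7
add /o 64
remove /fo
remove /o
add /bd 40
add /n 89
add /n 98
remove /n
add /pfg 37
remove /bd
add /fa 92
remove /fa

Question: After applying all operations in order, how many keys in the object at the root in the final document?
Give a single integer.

Answer: 1

Derivation:
After op 1 (replace /o 82): {"bd":80,"fo":89,"n":41,"o":82}
After op 2 (replace /n 7): {"bd":80,"fo":89,"n":7,"o":82}
After op 3 (add /o 64): {"bd":80,"fo":89,"n":7,"o":64}
After op 4 (remove /fo): {"bd":80,"n":7,"o":64}
After op 5 (remove /o): {"bd":80,"n":7}
After op 6 (add /bd 40): {"bd":40,"n":7}
After op 7 (add /n 89): {"bd":40,"n":89}
After op 8 (add /n 98): {"bd":40,"n":98}
After op 9 (remove /n): {"bd":40}
After op 10 (add /pfg 37): {"bd":40,"pfg":37}
After op 11 (remove /bd): {"pfg":37}
After op 12 (add /fa 92): {"fa":92,"pfg":37}
After op 13 (remove /fa): {"pfg":37}
Size at the root: 1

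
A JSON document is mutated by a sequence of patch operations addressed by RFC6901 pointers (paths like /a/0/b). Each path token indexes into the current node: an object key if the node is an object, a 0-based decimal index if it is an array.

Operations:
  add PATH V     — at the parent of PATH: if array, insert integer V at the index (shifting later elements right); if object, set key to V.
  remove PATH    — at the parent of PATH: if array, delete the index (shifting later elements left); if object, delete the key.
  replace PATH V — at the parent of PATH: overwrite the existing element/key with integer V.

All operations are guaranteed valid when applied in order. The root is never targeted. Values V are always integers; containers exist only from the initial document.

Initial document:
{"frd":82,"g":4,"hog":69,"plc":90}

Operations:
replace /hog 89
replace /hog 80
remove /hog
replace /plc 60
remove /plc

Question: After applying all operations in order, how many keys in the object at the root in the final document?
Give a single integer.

After op 1 (replace /hog 89): {"frd":82,"g":4,"hog":89,"plc":90}
After op 2 (replace /hog 80): {"frd":82,"g":4,"hog":80,"plc":90}
After op 3 (remove /hog): {"frd":82,"g":4,"plc":90}
After op 4 (replace /plc 60): {"frd":82,"g":4,"plc":60}
After op 5 (remove /plc): {"frd":82,"g":4}
Size at the root: 2

Answer: 2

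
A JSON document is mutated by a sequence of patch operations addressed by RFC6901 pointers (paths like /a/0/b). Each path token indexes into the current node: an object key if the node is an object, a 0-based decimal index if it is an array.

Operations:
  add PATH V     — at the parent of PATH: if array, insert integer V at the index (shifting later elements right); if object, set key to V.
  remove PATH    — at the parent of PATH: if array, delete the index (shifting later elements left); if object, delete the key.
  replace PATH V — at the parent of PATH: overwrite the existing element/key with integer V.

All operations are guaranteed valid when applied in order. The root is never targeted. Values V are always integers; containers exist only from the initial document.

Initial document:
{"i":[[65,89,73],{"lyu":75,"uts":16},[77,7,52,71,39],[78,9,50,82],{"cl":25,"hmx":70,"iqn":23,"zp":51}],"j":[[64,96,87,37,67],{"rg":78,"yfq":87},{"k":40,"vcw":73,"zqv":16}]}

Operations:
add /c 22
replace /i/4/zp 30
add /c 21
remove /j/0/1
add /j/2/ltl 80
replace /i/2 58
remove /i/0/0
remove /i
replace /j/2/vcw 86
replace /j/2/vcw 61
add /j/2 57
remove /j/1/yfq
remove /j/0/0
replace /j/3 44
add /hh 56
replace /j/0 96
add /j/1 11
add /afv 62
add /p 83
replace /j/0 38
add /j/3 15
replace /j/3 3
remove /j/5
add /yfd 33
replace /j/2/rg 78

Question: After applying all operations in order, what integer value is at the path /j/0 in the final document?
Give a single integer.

After op 1 (add /c 22): {"c":22,"i":[[65,89,73],{"lyu":75,"uts":16},[77,7,52,71,39],[78,9,50,82],{"cl":25,"hmx":70,"iqn":23,"zp":51}],"j":[[64,96,87,37,67],{"rg":78,"yfq":87},{"k":40,"vcw":73,"zqv":16}]}
After op 2 (replace /i/4/zp 30): {"c":22,"i":[[65,89,73],{"lyu":75,"uts":16},[77,7,52,71,39],[78,9,50,82],{"cl":25,"hmx":70,"iqn":23,"zp":30}],"j":[[64,96,87,37,67],{"rg":78,"yfq":87},{"k":40,"vcw":73,"zqv":16}]}
After op 3 (add /c 21): {"c":21,"i":[[65,89,73],{"lyu":75,"uts":16},[77,7,52,71,39],[78,9,50,82],{"cl":25,"hmx":70,"iqn":23,"zp":30}],"j":[[64,96,87,37,67],{"rg":78,"yfq":87},{"k":40,"vcw":73,"zqv":16}]}
After op 4 (remove /j/0/1): {"c":21,"i":[[65,89,73],{"lyu":75,"uts":16},[77,7,52,71,39],[78,9,50,82],{"cl":25,"hmx":70,"iqn":23,"zp":30}],"j":[[64,87,37,67],{"rg":78,"yfq":87},{"k":40,"vcw":73,"zqv":16}]}
After op 5 (add /j/2/ltl 80): {"c":21,"i":[[65,89,73],{"lyu":75,"uts":16},[77,7,52,71,39],[78,9,50,82],{"cl":25,"hmx":70,"iqn":23,"zp":30}],"j":[[64,87,37,67],{"rg":78,"yfq":87},{"k":40,"ltl":80,"vcw":73,"zqv":16}]}
After op 6 (replace /i/2 58): {"c":21,"i":[[65,89,73],{"lyu":75,"uts":16},58,[78,9,50,82],{"cl":25,"hmx":70,"iqn":23,"zp":30}],"j":[[64,87,37,67],{"rg":78,"yfq":87},{"k":40,"ltl":80,"vcw":73,"zqv":16}]}
After op 7 (remove /i/0/0): {"c":21,"i":[[89,73],{"lyu":75,"uts":16},58,[78,9,50,82],{"cl":25,"hmx":70,"iqn":23,"zp":30}],"j":[[64,87,37,67],{"rg":78,"yfq":87},{"k":40,"ltl":80,"vcw":73,"zqv":16}]}
After op 8 (remove /i): {"c":21,"j":[[64,87,37,67],{"rg":78,"yfq":87},{"k":40,"ltl":80,"vcw":73,"zqv":16}]}
After op 9 (replace /j/2/vcw 86): {"c":21,"j":[[64,87,37,67],{"rg":78,"yfq":87},{"k":40,"ltl":80,"vcw":86,"zqv":16}]}
After op 10 (replace /j/2/vcw 61): {"c":21,"j":[[64,87,37,67],{"rg":78,"yfq":87},{"k":40,"ltl":80,"vcw":61,"zqv":16}]}
After op 11 (add /j/2 57): {"c":21,"j":[[64,87,37,67],{"rg":78,"yfq":87},57,{"k":40,"ltl":80,"vcw":61,"zqv":16}]}
After op 12 (remove /j/1/yfq): {"c":21,"j":[[64,87,37,67],{"rg":78},57,{"k":40,"ltl":80,"vcw":61,"zqv":16}]}
After op 13 (remove /j/0/0): {"c":21,"j":[[87,37,67],{"rg":78},57,{"k":40,"ltl":80,"vcw":61,"zqv":16}]}
After op 14 (replace /j/3 44): {"c":21,"j":[[87,37,67],{"rg":78},57,44]}
After op 15 (add /hh 56): {"c":21,"hh":56,"j":[[87,37,67],{"rg":78},57,44]}
After op 16 (replace /j/0 96): {"c":21,"hh":56,"j":[96,{"rg":78},57,44]}
After op 17 (add /j/1 11): {"c":21,"hh":56,"j":[96,11,{"rg":78},57,44]}
After op 18 (add /afv 62): {"afv":62,"c":21,"hh":56,"j":[96,11,{"rg":78},57,44]}
After op 19 (add /p 83): {"afv":62,"c":21,"hh":56,"j":[96,11,{"rg":78},57,44],"p":83}
After op 20 (replace /j/0 38): {"afv":62,"c":21,"hh":56,"j":[38,11,{"rg":78},57,44],"p":83}
After op 21 (add /j/3 15): {"afv":62,"c":21,"hh":56,"j":[38,11,{"rg":78},15,57,44],"p":83}
After op 22 (replace /j/3 3): {"afv":62,"c":21,"hh":56,"j":[38,11,{"rg":78},3,57,44],"p":83}
After op 23 (remove /j/5): {"afv":62,"c":21,"hh":56,"j":[38,11,{"rg":78},3,57],"p":83}
After op 24 (add /yfd 33): {"afv":62,"c":21,"hh":56,"j":[38,11,{"rg":78},3,57],"p":83,"yfd":33}
After op 25 (replace /j/2/rg 78): {"afv":62,"c":21,"hh":56,"j":[38,11,{"rg":78},3,57],"p":83,"yfd":33}
Value at /j/0: 38

Answer: 38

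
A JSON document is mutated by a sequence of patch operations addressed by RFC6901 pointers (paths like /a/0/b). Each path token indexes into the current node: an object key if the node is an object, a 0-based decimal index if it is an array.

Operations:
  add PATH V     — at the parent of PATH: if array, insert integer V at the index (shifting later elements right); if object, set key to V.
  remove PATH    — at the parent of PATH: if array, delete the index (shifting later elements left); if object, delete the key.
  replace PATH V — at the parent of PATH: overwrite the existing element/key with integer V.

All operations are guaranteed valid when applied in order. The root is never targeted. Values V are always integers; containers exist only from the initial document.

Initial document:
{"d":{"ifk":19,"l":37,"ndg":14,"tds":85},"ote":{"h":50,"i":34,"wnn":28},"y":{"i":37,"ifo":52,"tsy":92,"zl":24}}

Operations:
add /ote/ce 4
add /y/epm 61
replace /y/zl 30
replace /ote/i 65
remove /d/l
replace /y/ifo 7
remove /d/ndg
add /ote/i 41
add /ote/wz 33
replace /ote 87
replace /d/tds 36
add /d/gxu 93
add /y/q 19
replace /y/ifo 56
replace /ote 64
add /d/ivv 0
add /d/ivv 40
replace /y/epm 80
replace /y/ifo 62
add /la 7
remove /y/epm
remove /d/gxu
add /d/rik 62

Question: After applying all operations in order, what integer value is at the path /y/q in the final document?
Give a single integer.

After op 1 (add /ote/ce 4): {"d":{"ifk":19,"l":37,"ndg":14,"tds":85},"ote":{"ce":4,"h":50,"i":34,"wnn":28},"y":{"i":37,"ifo":52,"tsy":92,"zl":24}}
After op 2 (add /y/epm 61): {"d":{"ifk":19,"l":37,"ndg":14,"tds":85},"ote":{"ce":4,"h":50,"i":34,"wnn":28},"y":{"epm":61,"i":37,"ifo":52,"tsy":92,"zl":24}}
After op 3 (replace /y/zl 30): {"d":{"ifk":19,"l":37,"ndg":14,"tds":85},"ote":{"ce":4,"h":50,"i":34,"wnn":28},"y":{"epm":61,"i":37,"ifo":52,"tsy":92,"zl":30}}
After op 4 (replace /ote/i 65): {"d":{"ifk":19,"l":37,"ndg":14,"tds":85},"ote":{"ce":4,"h":50,"i":65,"wnn":28},"y":{"epm":61,"i":37,"ifo":52,"tsy":92,"zl":30}}
After op 5 (remove /d/l): {"d":{"ifk":19,"ndg":14,"tds":85},"ote":{"ce":4,"h":50,"i":65,"wnn":28},"y":{"epm":61,"i":37,"ifo":52,"tsy":92,"zl":30}}
After op 6 (replace /y/ifo 7): {"d":{"ifk":19,"ndg":14,"tds":85},"ote":{"ce":4,"h":50,"i":65,"wnn":28},"y":{"epm":61,"i":37,"ifo":7,"tsy":92,"zl":30}}
After op 7 (remove /d/ndg): {"d":{"ifk":19,"tds":85},"ote":{"ce":4,"h":50,"i":65,"wnn":28},"y":{"epm":61,"i":37,"ifo":7,"tsy":92,"zl":30}}
After op 8 (add /ote/i 41): {"d":{"ifk":19,"tds":85},"ote":{"ce":4,"h":50,"i":41,"wnn":28},"y":{"epm":61,"i":37,"ifo":7,"tsy":92,"zl":30}}
After op 9 (add /ote/wz 33): {"d":{"ifk":19,"tds":85},"ote":{"ce":4,"h":50,"i":41,"wnn":28,"wz":33},"y":{"epm":61,"i":37,"ifo":7,"tsy":92,"zl":30}}
After op 10 (replace /ote 87): {"d":{"ifk":19,"tds":85},"ote":87,"y":{"epm":61,"i":37,"ifo":7,"tsy":92,"zl":30}}
After op 11 (replace /d/tds 36): {"d":{"ifk":19,"tds":36},"ote":87,"y":{"epm":61,"i":37,"ifo":7,"tsy":92,"zl":30}}
After op 12 (add /d/gxu 93): {"d":{"gxu":93,"ifk":19,"tds":36},"ote":87,"y":{"epm":61,"i":37,"ifo":7,"tsy":92,"zl":30}}
After op 13 (add /y/q 19): {"d":{"gxu":93,"ifk":19,"tds":36},"ote":87,"y":{"epm":61,"i":37,"ifo":7,"q":19,"tsy":92,"zl":30}}
After op 14 (replace /y/ifo 56): {"d":{"gxu":93,"ifk":19,"tds":36},"ote":87,"y":{"epm":61,"i":37,"ifo":56,"q":19,"tsy":92,"zl":30}}
After op 15 (replace /ote 64): {"d":{"gxu":93,"ifk":19,"tds":36},"ote":64,"y":{"epm":61,"i":37,"ifo":56,"q":19,"tsy":92,"zl":30}}
After op 16 (add /d/ivv 0): {"d":{"gxu":93,"ifk":19,"ivv":0,"tds":36},"ote":64,"y":{"epm":61,"i":37,"ifo":56,"q":19,"tsy":92,"zl":30}}
After op 17 (add /d/ivv 40): {"d":{"gxu":93,"ifk":19,"ivv":40,"tds":36},"ote":64,"y":{"epm":61,"i":37,"ifo":56,"q":19,"tsy":92,"zl":30}}
After op 18 (replace /y/epm 80): {"d":{"gxu":93,"ifk":19,"ivv":40,"tds":36},"ote":64,"y":{"epm":80,"i":37,"ifo":56,"q":19,"tsy":92,"zl":30}}
After op 19 (replace /y/ifo 62): {"d":{"gxu":93,"ifk":19,"ivv":40,"tds":36},"ote":64,"y":{"epm":80,"i":37,"ifo":62,"q":19,"tsy":92,"zl":30}}
After op 20 (add /la 7): {"d":{"gxu":93,"ifk":19,"ivv":40,"tds":36},"la":7,"ote":64,"y":{"epm":80,"i":37,"ifo":62,"q":19,"tsy":92,"zl":30}}
After op 21 (remove /y/epm): {"d":{"gxu":93,"ifk":19,"ivv":40,"tds":36},"la":7,"ote":64,"y":{"i":37,"ifo":62,"q":19,"tsy":92,"zl":30}}
After op 22 (remove /d/gxu): {"d":{"ifk":19,"ivv":40,"tds":36},"la":7,"ote":64,"y":{"i":37,"ifo":62,"q":19,"tsy":92,"zl":30}}
After op 23 (add /d/rik 62): {"d":{"ifk":19,"ivv":40,"rik":62,"tds":36},"la":7,"ote":64,"y":{"i":37,"ifo":62,"q":19,"tsy":92,"zl":30}}
Value at /y/q: 19

Answer: 19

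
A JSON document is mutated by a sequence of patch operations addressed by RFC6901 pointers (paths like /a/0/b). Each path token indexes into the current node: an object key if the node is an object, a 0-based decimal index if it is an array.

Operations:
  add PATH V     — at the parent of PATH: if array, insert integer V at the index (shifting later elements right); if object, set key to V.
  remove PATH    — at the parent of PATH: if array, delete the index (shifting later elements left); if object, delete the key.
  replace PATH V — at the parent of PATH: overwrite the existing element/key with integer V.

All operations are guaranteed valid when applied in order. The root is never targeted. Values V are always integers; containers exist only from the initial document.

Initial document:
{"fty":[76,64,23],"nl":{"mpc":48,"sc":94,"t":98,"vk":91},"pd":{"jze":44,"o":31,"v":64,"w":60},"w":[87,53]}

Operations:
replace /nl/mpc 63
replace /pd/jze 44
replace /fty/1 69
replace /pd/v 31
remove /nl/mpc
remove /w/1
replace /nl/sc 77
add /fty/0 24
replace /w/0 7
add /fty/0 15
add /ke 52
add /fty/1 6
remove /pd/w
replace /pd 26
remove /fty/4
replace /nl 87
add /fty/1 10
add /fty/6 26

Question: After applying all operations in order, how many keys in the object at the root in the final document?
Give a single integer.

After op 1 (replace /nl/mpc 63): {"fty":[76,64,23],"nl":{"mpc":63,"sc":94,"t":98,"vk":91},"pd":{"jze":44,"o":31,"v":64,"w":60},"w":[87,53]}
After op 2 (replace /pd/jze 44): {"fty":[76,64,23],"nl":{"mpc":63,"sc":94,"t":98,"vk":91},"pd":{"jze":44,"o":31,"v":64,"w":60},"w":[87,53]}
After op 3 (replace /fty/1 69): {"fty":[76,69,23],"nl":{"mpc":63,"sc":94,"t":98,"vk":91},"pd":{"jze":44,"o":31,"v":64,"w":60},"w":[87,53]}
After op 4 (replace /pd/v 31): {"fty":[76,69,23],"nl":{"mpc":63,"sc":94,"t":98,"vk":91},"pd":{"jze":44,"o":31,"v":31,"w":60},"w":[87,53]}
After op 5 (remove /nl/mpc): {"fty":[76,69,23],"nl":{"sc":94,"t":98,"vk":91},"pd":{"jze":44,"o":31,"v":31,"w":60},"w":[87,53]}
After op 6 (remove /w/1): {"fty":[76,69,23],"nl":{"sc":94,"t":98,"vk":91},"pd":{"jze":44,"o":31,"v":31,"w":60},"w":[87]}
After op 7 (replace /nl/sc 77): {"fty":[76,69,23],"nl":{"sc":77,"t":98,"vk":91},"pd":{"jze":44,"o":31,"v":31,"w":60},"w":[87]}
After op 8 (add /fty/0 24): {"fty":[24,76,69,23],"nl":{"sc":77,"t":98,"vk":91},"pd":{"jze":44,"o":31,"v":31,"w":60},"w":[87]}
After op 9 (replace /w/0 7): {"fty":[24,76,69,23],"nl":{"sc":77,"t":98,"vk":91},"pd":{"jze":44,"o":31,"v":31,"w":60},"w":[7]}
After op 10 (add /fty/0 15): {"fty":[15,24,76,69,23],"nl":{"sc":77,"t":98,"vk":91},"pd":{"jze":44,"o":31,"v":31,"w":60},"w":[7]}
After op 11 (add /ke 52): {"fty":[15,24,76,69,23],"ke":52,"nl":{"sc":77,"t":98,"vk":91},"pd":{"jze":44,"o":31,"v":31,"w":60},"w":[7]}
After op 12 (add /fty/1 6): {"fty":[15,6,24,76,69,23],"ke":52,"nl":{"sc":77,"t":98,"vk":91},"pd":{"jze":44,"o":31,"v":31,"w":60},"w":[7]}
After op 13 (remove /pd/w): {"fty":[15,6,24,76,69,23],"ke":52,"nl":{"sc":77,"t":98,"vk":91},"pd":{"jze":44,"o":31,"v":31},"w":[7]}
After op 14 (replace /pd 26): {"fty":[15,6,24,76,69,23],"ke":52,"nl":{"sc":77,"t":98,"vk":91},"pd":26,"w":[7]}
After op 15 (remove /fty/4): {"fty":[15,6,24,76,23],"ke":52,"nl":{"sc":77,"t":98,"vk":91},"pd":26,"w":[7]}
After op 16 (replace /nl 87): {"fty":[15,6,24,76,23],"ke":52,"nl":87,"pd":26,"w":[7]}
After op 17 (add /fty/1 10): {"fty":[15,10,6,24,76,23],"ke":52,"nl":87,"pd":26,"w":[7]}
After op 18 (add /fty/6 26): {"fty":[15,10,6,24,76,23,26],"ke":52,"nl":87,"pd":26,"w":[7]}
Size at the root: 5

Answer: 5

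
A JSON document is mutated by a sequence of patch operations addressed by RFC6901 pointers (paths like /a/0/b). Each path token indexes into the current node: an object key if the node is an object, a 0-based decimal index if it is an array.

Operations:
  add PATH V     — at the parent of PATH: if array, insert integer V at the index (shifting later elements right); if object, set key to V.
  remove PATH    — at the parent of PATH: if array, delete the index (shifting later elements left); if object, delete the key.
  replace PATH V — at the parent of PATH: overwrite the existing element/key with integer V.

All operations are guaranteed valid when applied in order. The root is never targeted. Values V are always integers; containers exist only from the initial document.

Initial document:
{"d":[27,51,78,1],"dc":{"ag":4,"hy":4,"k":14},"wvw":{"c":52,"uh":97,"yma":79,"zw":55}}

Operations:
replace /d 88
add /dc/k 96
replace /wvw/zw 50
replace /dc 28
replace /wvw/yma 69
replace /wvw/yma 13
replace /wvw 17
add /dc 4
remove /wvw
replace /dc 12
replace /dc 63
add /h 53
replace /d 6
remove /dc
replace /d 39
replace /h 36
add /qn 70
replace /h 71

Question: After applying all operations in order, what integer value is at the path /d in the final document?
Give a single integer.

After op 1 (replace /d 88): {"d":88,"dc":{"ag":4,"hy":4,"k":14},"wvw":{"c":52,"uh":97,"yma":79,"zw":55}}
After op 2 (add /dc/k 96): {"d":88,"dc":{"ag":4,"hy":4,"k":96},"wvw":{"c":52,"uh":97,"yma":79,"zw":55}}
After op 3 (replace /wvw/zw 50): {"d":88,"dc":{"ag":4,"hy":4,"k":96},"wvw":{"c":52,"uh":97,"yma":79,"zw":50}}
After op 4 (replace /dc 28): {"d":88,"dc":28,"wvw":{"c":52,"uh":97,"yma":79,"zw":50}}
After op 5 (replace /wvw/yma 69): {"d":88,"dc":28,"wvw":{"c":52,"uh":97,"yma":69,"zw":50}}
After op 6 (replace /wvw/yma 13): {"d":88,"dc":28,"wvw":{"c":52,"uh":97,"yma":13,"zw":50}}
After op 7 (replace /wvw 17): {"d":88,"dc":28,"wvw":17}
After op 8 (add /dc 4): {"d":88,"dc":4,"wvw":17}
After op 9 (remove /wvw): {"d":88,"dc":4}
After op 10 (replace /dc 12): {"d":88,"dc":12}
After op 11 (replace /dc 63): {"d":88,"dc":63}
After op 12 (add /h 53): {"d":88,"dc":63,"h":53}
After op 13 (replace /d 6): {"d":6,"dc":63,"h":53}
After op 14 (remove /dc): {"d":6,"h":53}
After op 15 (replace /d 39): {"d":39,"h":53}
After op 16 (replace /h 36): {"d":39,"h":36}
After op 17 (add /qn 70): {"d":39,"h":36,"qn":70}
After op 18 (replace /h 71): {"d":39,"h":71,"qn":70}
Value at /d: 39

Answer: 39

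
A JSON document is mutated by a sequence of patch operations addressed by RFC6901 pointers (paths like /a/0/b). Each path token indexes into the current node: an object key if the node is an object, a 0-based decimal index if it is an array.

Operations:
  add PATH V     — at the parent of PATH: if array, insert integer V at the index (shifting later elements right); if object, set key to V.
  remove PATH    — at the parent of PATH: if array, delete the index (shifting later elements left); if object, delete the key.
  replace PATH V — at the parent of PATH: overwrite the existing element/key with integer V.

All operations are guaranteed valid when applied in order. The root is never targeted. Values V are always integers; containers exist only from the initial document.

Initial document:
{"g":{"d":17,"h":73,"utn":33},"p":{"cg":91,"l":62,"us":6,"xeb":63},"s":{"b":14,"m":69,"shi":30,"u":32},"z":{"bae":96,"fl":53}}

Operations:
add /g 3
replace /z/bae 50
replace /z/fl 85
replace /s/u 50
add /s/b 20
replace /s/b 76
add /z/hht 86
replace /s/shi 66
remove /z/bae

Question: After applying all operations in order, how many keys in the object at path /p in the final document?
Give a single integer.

After op 1 (add /g 3): {"g":3,"p":{"cg":91,"l":62,"us":6,"xeb":63},"s":{"b":14,"m":69,"shi":30,"u":32},"z":{"bae":96,"fl":53}}
After op 2 (replace /z/bae 50): {"g":3,"p":{"cg":91,"l":62,"us":6,"xeb":63},"s":{"b":14,"m":69,"shi":30,"u":32},"z":{"bae":50,"fl":53}}
After op 3 (replace /z/fl 85): {"g":3,"p":{"cg":91,"l":62,"us":6,"xeb":63},"s":{"b":14,"m":69,"shi":30,"u":32},"z":{"bae":50,"fl":85}}
After op 4 (replace /s/u 50): {"g":3,"p":{"cg":91,"l":62,"us":6,"xeb":63},"s":{"b":14,"m":69,"shi":30,"u":50},"z":{"bae":50,"fl":85}}
After op 5 (add /s/b 20): {"g":3,"p":{"cg":91,"l":62,"us":6,"xeb":63},"s":{"b":20,"m":69,"shi":30,"u":50},"z":{"bae":50,"fl":85}}
After op 6 (replace /s/b 76): {"g":3,"p":{"cg":91,"l":62,"us":6,"xeb":63},"s":{"b":76,"m":69,"shi":30,"u":50},"z":{"bae":50,"fl":85}}
After op 7 (add /z/hht 86): {"g":3,"p":{"cg":91,"l":62,"us":6,"xeb":63},"s":{"b":76,"m":69,"shi":30,"u":50},"z":{"bae":50,"fl":85,"hht":86}}
After op 8 (replace /s/shi 66): {"g":3,"p":{"cg":91,"l":62,"us":6,"xeb":63},"s":{"b":76,"m":69,"shi":66,"u":50},"z":{"bae":50,"fl":85,"hht":86}}
After op 9 (remove /z/bae): {"g":3,"p":{"cg":91,"l":62,"us":6,"xeb":63},"s":{"b":76,"m":69,"shi":66,"u":50},"z":{"fl":85,"hht":86}}
Size at path /p: 4

Answer: 4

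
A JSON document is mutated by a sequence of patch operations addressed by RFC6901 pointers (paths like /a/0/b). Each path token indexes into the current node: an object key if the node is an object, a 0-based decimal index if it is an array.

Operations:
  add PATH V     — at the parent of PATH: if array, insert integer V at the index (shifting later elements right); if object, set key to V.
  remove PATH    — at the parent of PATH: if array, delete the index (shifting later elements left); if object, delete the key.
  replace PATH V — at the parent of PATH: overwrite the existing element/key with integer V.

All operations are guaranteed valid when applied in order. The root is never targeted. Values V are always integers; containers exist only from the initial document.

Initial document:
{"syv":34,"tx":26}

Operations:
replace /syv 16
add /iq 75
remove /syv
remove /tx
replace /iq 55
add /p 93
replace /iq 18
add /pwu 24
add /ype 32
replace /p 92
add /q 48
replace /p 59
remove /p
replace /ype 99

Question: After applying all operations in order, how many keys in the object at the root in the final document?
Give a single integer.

After op 1 (replace /syv 16): {"syv":16,"tx":26}
After op 2 (add /iq 75): {"iq":75,"syv":16,"tx":26}
After op 3 (remove /syv): {"iq":75,"tx":26}
After op 4 (remove /tx): {"iq":75}
After op 5 (replace /iq 55): {"iq":55}
After op 6 (add /p 93): {"iq":55,"p":93}
After op 7 (replace /iq 18): {"iq":18,"p":93}
After op 8 (add /pwu 24): {"iq":18,"p":93,"pwu":24}
After op 9 (add /ype 32): {"iq":18,"p":93,"pwu":24,"ype":32}
After op 10 (replace /p 92): {"iq":18,"p":92,"pwu":24,"ype":32}
After op 11 (add /q 48): {"iq":18,"p":92,"pwu":24,"q":48,"ype":32}
After op 12 (replace /p 59): {"iq":18,"p":59,"pwu":24,"q":48,"ype":32}
After op 13 (remove /p): {"iq":18,"pwu":24,"q":48,"ype":32}
After op 14 (replace /ype 99): {"iq":18,"pwu":24,"q":48,"ype":99}
Size at the root: 4

Answer: 4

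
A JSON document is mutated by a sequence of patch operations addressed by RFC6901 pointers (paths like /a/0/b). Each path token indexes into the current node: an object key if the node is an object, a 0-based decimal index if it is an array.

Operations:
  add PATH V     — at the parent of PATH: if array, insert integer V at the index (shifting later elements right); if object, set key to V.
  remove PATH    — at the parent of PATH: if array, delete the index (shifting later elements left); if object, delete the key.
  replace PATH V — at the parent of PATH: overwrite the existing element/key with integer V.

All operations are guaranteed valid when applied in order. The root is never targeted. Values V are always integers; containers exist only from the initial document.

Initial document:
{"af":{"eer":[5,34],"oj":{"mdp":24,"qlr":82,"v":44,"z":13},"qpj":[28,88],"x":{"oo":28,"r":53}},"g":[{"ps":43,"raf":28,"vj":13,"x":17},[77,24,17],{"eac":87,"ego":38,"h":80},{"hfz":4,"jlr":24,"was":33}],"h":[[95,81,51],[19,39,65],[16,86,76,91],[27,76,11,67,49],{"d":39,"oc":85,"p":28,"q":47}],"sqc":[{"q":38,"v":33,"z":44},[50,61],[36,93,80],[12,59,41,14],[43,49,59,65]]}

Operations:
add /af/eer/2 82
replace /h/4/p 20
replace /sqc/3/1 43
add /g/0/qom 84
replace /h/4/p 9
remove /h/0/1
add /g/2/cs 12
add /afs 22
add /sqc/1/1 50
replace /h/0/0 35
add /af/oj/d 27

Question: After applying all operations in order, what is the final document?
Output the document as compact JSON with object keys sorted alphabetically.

After op 1 (add /af/eer/2 82): {"af":{"eer":[5,34,82],"oj":{"mdp":24,"qlr":82,"v":44,"z":13},"qpj":[28,88],"x":{"oo":28,"r":53}},"g":[{"ps":43,"raf":28,"vj":13,"x":17},[77,24,17],{"eac":87,"ego":38,"h":80},{"hfz":4,"jlr":24,"was":33}],"h":[[95,81,51],[19,39,65],[16,86,76,91],[27,76,11,67,49],{"d":39,"oc":85,"p":28,"q":47}],"sqc":[{"q":38,"v":33,"z":44},[50,61],[36,93,80],[12,59,41,14],[43,49,59,65]]}
After op 2 (replace /h/4/p 20): {"af":{"eer":[5,34,82],"oj":{"mdp":24,"qlr":82,"v":44,"z":13},"qpj":[28,88],"x":{"oo":28,"r":53}},"g":[{"ps":43,"raf":28,"vj":13,"x":17},[77,24,17],{"eac":87,"ego":38,"h":80},{"hfz":4,"jlr":24,"was":33}],"h":[[95,81,51],[19,39,65],[16,86,76,91],[27,76,11,67,49],{"d":39,"oc":85,"p":20,"q":47}],"sqc":[{"q":38,"v":33,"z":44},[50,61],[36,93,80],[12,59,41,14],[43,49,59,65]]}
After op 3 (replace /sqc/3/1 43): {"af":{"eer":[5,34,82],"oj":{"mdp":24,"qlr":82,"v":44,"z":13},"qpj":[28,88],"x":{"oo":28,"r":53}},"g":[{"ps":43,"raf":28,"vj":13,"x":17},[77,24,17],{"eac":87,"ego":38,"h":80},{"hfz":4,"jlr":24,"was":33}],"h":[[95,81,51],[19,39,65],[16,86,76,91],[27,76,11,67,49],{"d":39,"oc":85,"p":20,"q":47}],"sqc":[{"q":38,"v":33,"z":44},[50,61],[36,93,80],[12,43,41,14],[43,49,59,65]]}
After op 4 (add /g/0/qom 84): {"af":{"eer":[5,34,82],"oj":{"mdp":24,"qlr":82,"v":44,"z":13},"qpj":[28,88],"x":{"oo":28,"r":53}},"g":[{"ps":43,"qom":84,"raf":28,"vj":13,"x":17},[77,24,17],{"eac":87,"ego":38,"h":80},{"hfz":4,"jlr":24,"was":33}],"h":[[95,81,51],[19,39,65],[16,86,76,91],[27,76,11,67,49],{"d":39,"oc":85,"p":20,"q":47}],"sqc":[{"q":38,"v":33,"z":44},[50,61],[36,93,80],[12,43,41,14],[43,49,59,65]]}
After op 5 (replace /h/4/p 9): {"af":{"eer":[5,34,82],"oj":{"mdp":24,"qlr":82,"v":44,"z":13},"qpj":[28,88],"x":{"oo":28,"r":53}},"g":[{"ps":43,"qom":84,"raf":28,"vj":13,"x":17},[77,24,17],{"eac":87,"ego":38,"h":80},{"hfz":4,"jlr":24,"was":33}],"h":[[95,81,51],[19,39,65],[16,86,76,91],[27,76,11,67,49],{"d":39,"oc":85,"p":9,"q":47}],"sqc":[{"q":38,"v":33,"z":44},[50,61],[36,93,80],[12,43,41,14],[43,49,59,65]]}
After op 6 (remove /h/0/1): {"af":{"eer":[5,34,82],"oj":{"mdp":24,"qlr":82,"v":44,"z":13},"qpj":[28,88],"x":{"oo":28,"r":53}},"g":[{"ps":43,"qom":84,"raf":28,"vj":13,"x":17},[77,24,17],{"eac":87,"ego":38,"h":80},{"hfz":4,"jlr":24,"was":33}],"h":[[95,51],[19,39,65],[16,86,76,91],[27,76,11,67,49],{"d":39,"oc":85,"p":9,"q":47}],"sqc":[{"q":38,"v":33,"z":44},[50,61],[36,93,80],[12,43,41,14],[43,49,59,65]]}
After op 7 (add /g/2/cs 12): {"af":{"eer":[5,34,82],"oj":{"mdp":24,"qlr":82,"v":44,"z":13},"qpj":[28,88],"x":{"oo":28,"r":53}},"g":[{"ps":43,"qom":84,"raf":28,"vj":13,"x":17},[77,24,17],{"cs":12,"eac":87,"ego":38,"h":80},{"hfz":4,"jlr":24,"was":33}],"h":[[95,51],[19,39,65],[16,86,76,91],[27,76,11,67,49],{"d":39,"oc":85,"p":9,"q":47}],"sqc":[{"q":38,"v":33,"z":44},[50,61],[36,93,80],[12,43,41,14],[43,49,59,65]]}
After op 8 (add /afs 22): {"af":{"eer":[5,34,82],"oj":{"mdp":24,"qlr":82,"v":44,"z":13},"qpj":[28,88],"x":{"oo":28,"r":53}},"afs":22,"g":[{"ps":43,"qom":84,"raf":28,"vj":13,"x":17},[77,24,17],{"cs":12,"eac":87,"ego":38,"h":80},{"hfz":4,"jlr":24,"was":33}],"h":[[95,51],[19,39,65],[16,86,76,91],[27,76,11,67,49],{"d":39,"oc":85,"p":9,"q":47}],"sqc":[{"q":38,"v":33,"z":44},[50,61],[36,93,80],[12,43,41,14],[43,49,59,65]]}
After op 9 (add /sqc/1/1 50): {"af":{"eer":[5,34,82],"oj":{"mdp":24,"qlr":82,"v":44,"z":13},"qpj":[28,88],"x":{"oo":28,"r":53}},"afs":22,"g":[{"ps":43,"qom":84,"raf":28,"vj":13,"x":17},[77,24,17],{"cs":12,"eac":87,"ego":38,"h":80},{"hfz":4,"jlr":24,"was":33}],"h":[[95,51],[19,39,65],[16,86,76,91],[27,76,11,67,49],{"d":39,"oc":85,"p":9,"q":47}],"sqc":[{"q":38,"v":33,"z":44},[50,50,61],[36,93,80],[12,43,41,14],[43,49,59,65]]}
After op 10 (replace /h/0/0 35): {"af":{"eer":[5,34,82],"oj":{"mdp":24,"qlr":82,"v":44,"z":13},"qpj":[28,88],"x":{"oo":28,"r":53}},"afs":22,"g":[{"ps":43,"qom":84,"raf":28,"vj":13,"x":17},[77,24,17],{"cs":12,"eac":87,"ego":38,"h":80},{"hfz":4,"jlr":24,"was":33}],"h":[[35,51],[19,39,65],[16,86,76,91],[27,76,11,67,49],{"d":39,"oc":85,"p":9,"q":47}],"sqc":[{"q":38,"v":33,"z":44},[50,50,61],[36,93,80],[12,43,41,14],[43,49,59,65]]}
After op 11 (add /af/oj/d 27): {"af":{"eer":[5,34,82],"oj":{"d":27,"mdp":24,"qlr":82,"v":44,"z":13},"qpj":[28,88],"x":{"oo":28,"r":53}},"afs":22,"g":[{"ps":43,"qom":84,"raf":28,"vj":13,"x":17},[77,24,17],{"cs":12,"eac":87,"ego":38,"h":80},{"hfz":4,"jlr":24,"was":33}],"h":[[35,51],[19,39,65],[16,86,76,91],[27,76,11,67,49],{"d":39,"oc":85,"p":9,"q":47}],"sqc":[{"q":38,"v":33,"z":44},[50,50,61],[36,93,80],[12,43,41,14],[43,49,59,65]]}

Answer: {"af":{"eer":[5,34,82],"oj":{"d":27,"mdp":24,"qlr":82,"v":44,"z":13},"qpj":[28,88],"x":{"oo":28,"r":53}},"afs":22,"g":[{"ps":43,"qom":84,"raf":28,"vj":13,"x":17},[77,24,17],{"cs":12,"eac":87,"ego":38,"h":80},{"hfz":4,"jlr":24,"was":33}],"h":[[35,51],[19,39,65],[16,86,76,91],[27,76,11,67,49],{"d":39,"oc":85,"p":9,"q":47}],"sqc":[{"q":38,"v":33,"z":44},[50,50,61],[36,93,80],[12,43,41,14],[43,49,59,65]]}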